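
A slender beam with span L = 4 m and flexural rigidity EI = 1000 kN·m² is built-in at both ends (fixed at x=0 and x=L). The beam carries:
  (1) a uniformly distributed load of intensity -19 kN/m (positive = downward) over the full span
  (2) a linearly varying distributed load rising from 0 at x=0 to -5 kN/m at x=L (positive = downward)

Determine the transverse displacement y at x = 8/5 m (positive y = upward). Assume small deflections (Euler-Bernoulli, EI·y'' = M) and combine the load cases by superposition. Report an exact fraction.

y(8/5) = 5136/390625 m

Load 1 — uniform load w=-19 kN/m over full span:
  y_1 = -wx²(L-x)²/(24EI) = -(-19)·(8/5)²·(4-(8/5))²/(24·1000) = 912/78125 m
Load 2 — triangular load w₀=-5 kN/m (0→w₀ over full span):
  y_2 = -w₀x²(L-x)²(x+2L)/(120LEI) = -(-5)·(8/5)²·(4-(8/5))²·((8/5)+2·4)/(120·4·1000) = 576/390625 m
Superposition: y = Σ y_i = 5136/390625 m ≈ 0.013148 m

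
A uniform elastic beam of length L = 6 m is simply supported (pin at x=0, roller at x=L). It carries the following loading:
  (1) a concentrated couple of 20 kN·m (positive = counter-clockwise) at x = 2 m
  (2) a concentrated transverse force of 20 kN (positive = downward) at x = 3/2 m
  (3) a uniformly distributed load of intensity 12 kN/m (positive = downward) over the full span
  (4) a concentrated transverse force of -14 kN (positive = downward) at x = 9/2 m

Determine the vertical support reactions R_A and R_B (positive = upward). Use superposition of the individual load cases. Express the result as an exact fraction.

Load 1 — applied couple M₀=20 kN·m at a=2 m (b=L-a=4):
  R_A = M₀/L = 20/6 = 10/3 kN
  R_B = -M₀/L = -20/6 = -10/3 kN
Load 2 — point force P=20 kN at a=3/2 m (b=L-a=9/2):
  R_A = Pb/L = 20·(9/2)/6 = 15 kN
  R_B = Pa/L = 20·(3/2)/6 = 5 kN
Load 3 — uniform load w=12 kN/m over full span:
  R_A = wL/2 = 12·6/2 = 36 kN
  R_B = wL/2 = 12·6/2 = 36 kN
Load 4 — point force P=-14 kN at a=9/2 m (b=L-a=3/2):
  R_A = Pb/L = (-14)·(3/2)/6 = -7/2 kN
  R_B = Pa/L = (-14)·(9/2)/6 = -21/2 kN
Superposition: R_A = 305/6 kN, R_B = 163/6 kN

R_A = 305/6 kN, R_B = 163/6 kN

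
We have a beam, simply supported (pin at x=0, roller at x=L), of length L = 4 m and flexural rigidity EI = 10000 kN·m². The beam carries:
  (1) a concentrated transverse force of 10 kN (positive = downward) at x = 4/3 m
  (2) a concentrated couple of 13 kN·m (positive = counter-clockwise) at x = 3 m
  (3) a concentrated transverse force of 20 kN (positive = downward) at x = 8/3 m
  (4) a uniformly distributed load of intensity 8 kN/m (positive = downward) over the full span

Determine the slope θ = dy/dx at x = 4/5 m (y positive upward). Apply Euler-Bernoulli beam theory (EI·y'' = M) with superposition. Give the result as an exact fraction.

Load 1 — point force P=10 kN at a=4/3 m (b=L-a=8/3):
  θ_1 = -Pb(L²-b²-3x²)/(6LEI)  [x≤a] = -10·(8/3)·(4²-(8/3)²-3·(4/5)²)/(6·4·10000) = -196/253125 rad
Load 2 — applied couple M₀=13 kN·m at a=3 m (b=L-a=1):
  θ_2 = (M₀x²/(2L)+C₁)/EI  [x≤a] with C₁=M₀(3b²-L²)/(6L)=-169/24 = (13·(4/5)²/(2·4)+(-169/24))/10000 = -3601/6000000 rad
Load 3 — point force P=20 kN at a=8/3 m (b=L-a=4/3):
  θ_3 = -Pb(L²-b²-3x²)/(6LEI)  [x≤a] = -20·(4/3)·(4²-(4/3)²-3·(4/5)²)/(6·4·10000) = -346/253125 rad
Load 4 — uniform load w=8 kN/m over full span:
  θ_4 = -w(L³-6Lx²+4x³)/(24EI) = -8·(4³-6·4·(4/5)²+4·(4/5)³)/(24·10000) = -132/78125 rad
Superposition: θ = Σ θ_i = -3589111/810000000 rad ≈ -0.004431 rad

θ(4/5) = -3589111/810000000 rad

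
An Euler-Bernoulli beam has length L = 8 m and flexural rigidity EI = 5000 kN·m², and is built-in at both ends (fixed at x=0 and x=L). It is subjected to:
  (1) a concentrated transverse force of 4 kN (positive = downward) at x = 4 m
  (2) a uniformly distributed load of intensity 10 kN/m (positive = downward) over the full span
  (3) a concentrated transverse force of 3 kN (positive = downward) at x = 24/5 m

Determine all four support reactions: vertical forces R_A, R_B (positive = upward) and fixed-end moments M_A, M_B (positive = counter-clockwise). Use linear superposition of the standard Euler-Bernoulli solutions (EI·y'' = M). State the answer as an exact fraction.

Load 1 — point force P=4 kN at a=4 m (b=L-a=4):
  R_A = Pb²(3a+b)/L³ = 4·4²·(3·4+4)/8³ = 2 kN
  M_A = Pab²/L² = 4·4·4²/8² = 4 kN·m
  R_B = Pa²(a+3b)/L³ = 4·4²·(4+3·4)/8³ = 2 kN
  M_B = -Pa²b/L² = -4·4²·4/8² = -4 kN·m
Load 2 — uniform load w=10 kN/m over full span:
  R_A = wL/2 = 10·8/2 = 40 kN
  M_A = wL²/12 = 10·8²/12 = 160/3 kN·m
  R_B = wL/2 = 10·8/2 = 40 kN
  M_B = -wL²/12 = -10·8²/12 = -160/3 kN·m
Load 3 — point force P=3 kN at a=24/5 m (b=L-a=16/5):
  R_A = Pb²(3a+b)/L³ = 3·(16/5)²·(3·(24/5)+(16/5))/8³ = 132/125 kN
  M_A = Pab²/L² = 3·(24/5)·(16/5)²/8² = 288/125 kN·m
  R_B = Pa²(a+3b)/L³ = 3·(24/5)²·((24/5)+3·(16/5))/8³ = 243/125 kN
  M_B = -Pa²b/L² = -3·(24/5)²·(16/5)/8² = -432/125 kN·m
Superposition: R_A = 5382/125 kN, M_A = 22364/375 kN·m, R_B = 5493/125 kN, M_B = -22796/375 kN·m

R_A = 5382/125 kN, M_A = 22364/375 kN·m, R_B = 5493/125 kN, M_B = -22796/375 kN·m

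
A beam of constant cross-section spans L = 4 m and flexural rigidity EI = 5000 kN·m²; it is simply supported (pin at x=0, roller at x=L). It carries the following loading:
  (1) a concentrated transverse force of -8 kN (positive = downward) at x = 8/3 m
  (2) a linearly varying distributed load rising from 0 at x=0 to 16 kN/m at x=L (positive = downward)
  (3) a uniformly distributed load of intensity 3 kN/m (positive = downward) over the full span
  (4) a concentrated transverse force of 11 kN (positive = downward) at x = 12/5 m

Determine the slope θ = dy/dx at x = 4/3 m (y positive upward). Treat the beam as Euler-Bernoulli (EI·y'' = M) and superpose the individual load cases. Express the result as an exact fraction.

Load 1 — point force P=-8 kN at a=8/3 m (b=L-a=4/3):
  θ_1 = -Pb(L²-b²-3x²)/(6LEI)  [x≤a] = -(-8)·(4/3)·(4²-(4/3)²-3·(4/3)²)/(6·4·5000) = 8/10125 rad
Load 2 — triangular load w₀=16 kN/m (0→w₀ over full span):
  θ_2 = -w₀(7L⁴-30L²x²+15x⁴)/(360LEI) = -16·(7·4⁴-30·4²·(4/3)²+15·(4/3)⁴)/(360·4·5000) = -1664/759375 rad
Load 3 — uniform load w=3 kN/m over full span:
  θ_3 = -w(L³-6Lx²+4x³)/(24EI) = -3·(4³-6·4·(4/3)²+4·(4/3)³)/(24·5000) = -13/16875 rad
Load 4 — point force P=11 kN at a=12/5 m (b=L-a=8/5):
  θ_4 = -Pb(L²-b²-3x²)/(6LEI)  [x≤a] = -11·(8/5)·(4²-(8/5)²-3·(4/3)²)/(6·4·5000) = -836/703125 rad
Superposition: θ = Σ θ_i = -63797/18984375 rad ≈ -0.003361 rad

θ(4/3) = -63797/18984375 rad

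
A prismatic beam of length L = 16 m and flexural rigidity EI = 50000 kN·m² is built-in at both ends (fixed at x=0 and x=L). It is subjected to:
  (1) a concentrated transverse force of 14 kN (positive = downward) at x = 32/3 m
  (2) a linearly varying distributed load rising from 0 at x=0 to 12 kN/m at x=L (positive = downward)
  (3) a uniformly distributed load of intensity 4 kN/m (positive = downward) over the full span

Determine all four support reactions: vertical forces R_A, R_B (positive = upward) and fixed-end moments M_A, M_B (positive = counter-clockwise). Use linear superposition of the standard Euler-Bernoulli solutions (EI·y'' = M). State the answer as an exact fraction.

Load 1 — point force P=14 kN at a=32/3 m (b=L-a=16/3):
  R_A = Pb²(3a+b)/L³ = 14·(16/3)²·(3·(32/3)+(16/3))/16³ = 98/27 kN
  M_A = Pab²/L² = 14·(32/3)·(16/3)²/16² = 448/27 kN·m
  R_B = Pa²(a+3b)/L³ = 14·(32/3)²·((32/3)+3·(16/3))/16³ = 280/27 kN
  M_B = -Pa²b/L² = -14·(32/3)²·(16/3)/16² = -896/27 kN·m
Load 2 — triangular load w₀=12 kN/m (0→w₀ over full span):
  R_A = 3w₀L/20 = 3·12·16/20 = 144/5 kN
  M_A = w₀L²/30 = 12·16²/30 = 512/5 kN·m
  R_B = 7w₀L/20 = 7·12·16/20 = 336/5 kN
  M_B = -w₀L²/20 = -12·16²/20 = -768/5 kN·m
Load 3 — uniform load w=4 kN/m over full span:
  R_A = wL/2 = 4·16/2 = 32 kN
  M_A = wL²/12 = 4·16²/12 = 256/3 kN·m
  R_B = wL/2 = 4·16/2 = 32 kN
  M_B = -wL²/12 = -4·16²/12 = -256/3 kN·m
Superposition: R_A = 8698/135 kN, M_A = 27584/135 kN·m, R_B = 14792/135 kN, M_B = -36736/135 kN·m

R_A = 8698/135 kN, M_A = 27584/135 kN·m, R_B = 14792/135 kN, M_B = -36736/135 kN·m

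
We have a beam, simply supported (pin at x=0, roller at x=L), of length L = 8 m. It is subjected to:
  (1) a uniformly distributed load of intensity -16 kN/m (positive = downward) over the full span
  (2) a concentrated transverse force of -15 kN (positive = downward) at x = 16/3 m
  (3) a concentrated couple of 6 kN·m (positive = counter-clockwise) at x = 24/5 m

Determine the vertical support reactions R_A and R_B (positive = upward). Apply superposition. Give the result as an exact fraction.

R_A = -273/4 kN, R_B = -299/4 kN

Load 1 — uniform load w=-16 kN/m over full span:
  R_A = wL/2 = (-16)·8/2 = -64 kN
  R_B = wL/2 = (-16)·8/2 = -64 kN
Load 2 — point force P=-15 kN at a=16/3 m (b=L-a=8/3):
  R_A = Pb/L = (-15)·(8/3)/8 = -5 kN
  R_B = Pa/L = (-15)·(16/3)/8 = -10 kN
Load 3 — applied couple M₀=6 kN·m at a=24/5 m (b=L-a=16/5):
  R_A = M₀/L = 6/8 = 3/4 kN
  R_B = -M₀/L = -6/8 = -3/4 kN
Superposition: R_A = -273/4 kN, R_B = -299/4 kN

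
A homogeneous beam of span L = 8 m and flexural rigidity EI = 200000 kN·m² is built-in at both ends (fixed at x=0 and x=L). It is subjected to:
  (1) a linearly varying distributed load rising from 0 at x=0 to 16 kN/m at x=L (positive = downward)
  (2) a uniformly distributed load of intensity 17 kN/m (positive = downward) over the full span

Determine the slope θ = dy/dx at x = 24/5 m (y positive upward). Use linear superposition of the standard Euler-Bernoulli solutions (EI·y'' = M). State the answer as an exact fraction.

θ(24/5) = 468/1953125 rad

Load 1 — triangular load w₀=16 kN/m (0→w₀ over full span):
  θ_1 = -w₀(2x(L-x)(L-2x)(x+2L)+x²(L-x)²)/(120LEI) = -16·(2·(24/5)·(8-(24/5))·(8-2·(24/5))·((24/5)+2·8)+(24/5)²·(8-(24/5))²)/(120·8·200000) = 128/1953125 rad
Load 2 — uniform load w=17 kN/m over full span:
  θ_2 = -wx(L-x)(L-2x)/(12EI) = -17·(24/5)·(8-(24/5))·(8-2·(24/5))/(12·200000) = 68/390625 rad
Superposition: θ = Σ θ_i = 468/1953125 rad ≈ 0.000240 rad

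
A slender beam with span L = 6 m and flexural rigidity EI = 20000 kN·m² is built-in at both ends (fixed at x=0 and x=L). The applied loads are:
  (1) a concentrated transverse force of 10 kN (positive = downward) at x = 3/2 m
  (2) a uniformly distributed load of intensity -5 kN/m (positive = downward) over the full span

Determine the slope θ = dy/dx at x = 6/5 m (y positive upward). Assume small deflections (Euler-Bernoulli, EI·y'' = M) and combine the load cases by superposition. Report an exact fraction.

θ(6/5) = 459/2000000 rad

Load 1 — point force P=10 kN at a=3/2 m (b=L-a=9/2):
  θ_1 = -Pb²x(2aL-(3a+b)x)/(2L³EI)  [x≤a] = -10·(9/2)²·(6/5)·(2·(3/2)·6-(3·(3/2)+(9/2))·(6/5))/(2·6³·20000) = -81/400000 rad
Load 2 — uniform load w=-5 kN/m over full span:
  θ_2 = -wx(L-x)(L-2x)/(12EI) = -(-5)·(6/5)·(6-(6/5))·(6-2·(6/5))/(12·20000) = 27/62500 rad
Superposition: θ = Σ θ_i = 459/2000000 rad ≈ 0.000229 rad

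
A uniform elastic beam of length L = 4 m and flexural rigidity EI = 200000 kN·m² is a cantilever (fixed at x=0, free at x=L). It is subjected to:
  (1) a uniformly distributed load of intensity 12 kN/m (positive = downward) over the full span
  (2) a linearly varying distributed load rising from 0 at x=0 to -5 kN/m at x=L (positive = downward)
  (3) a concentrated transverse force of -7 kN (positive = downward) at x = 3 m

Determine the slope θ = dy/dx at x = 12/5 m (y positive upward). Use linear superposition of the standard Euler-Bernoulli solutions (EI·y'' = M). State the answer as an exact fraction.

Load 1 — uniform load w=12 kN/m over full span:
  θ_1 = -wx(x²-3Lx+3L²)/(6EI) = -12·(12/5)·((12/5)²-3·4·(12/5)+3·4²)/(6·200000) = -234/390625 rad
Load 2 — triangular load w₀=-5 kN/m (0→w₀ over full span):
  θ_2 = (w₀Lx²/4-w₀L²x/3-w₀x⁴/(24L))/EI = ((-5)·4·(12/5)²/4-(-5)·4²·(12/5)/3-(-5)·(12/5)⁴/(24·4))/200000 = 577/3125000 rad
Load 3 — point force P=-7 kN at a=3 m (b=L-a=1):
  θ_3 = -Px(2a-x)/(2EI)  [x≤a] = -(-7)·(12/5)·(2·3-(12/5))/(2·200000) = 189/1250000 rad
Superposition: θ = Σ θ_i = -329/1250000 rad ≈ -0.000263 rad

θ(12/5) = -329/1250000 rad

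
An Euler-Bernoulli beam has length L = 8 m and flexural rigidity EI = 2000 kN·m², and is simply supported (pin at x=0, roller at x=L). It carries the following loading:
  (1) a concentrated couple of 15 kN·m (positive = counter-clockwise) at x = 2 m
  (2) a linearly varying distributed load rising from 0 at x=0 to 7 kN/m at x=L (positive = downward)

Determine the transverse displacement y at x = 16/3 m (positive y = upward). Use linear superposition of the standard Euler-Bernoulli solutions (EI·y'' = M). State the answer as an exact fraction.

y(16/3) = -47293/729000 m

Load 1 — applied couple M₀=15 kN·m at a=2 m (b=L-a=6):
  y_1 = (M₀x³/(6L)-M₀(x-a)²/2+C₁x)/EI  [x>a] with C₁=M₀(3b²-L²)/(6L)=55/4 = (15·(16/3)³/(6·8)-15·((16/3)-2)²/2+(55/4)·(16/3))/2000 = 101/5400 m
Load 2 — triangular load w₀=7 kN/m (0→w₀ over full span):
  y_2 = -w₀x(7L⁴-10L²x²+3x⁴)/(360LEI) = -7·(16/3)·(7·8⁴-10·8²·(16/3)²+3·(16/3)⁴)/(360·8·2000) = -7616/91125 m
Superposition: y = Σ y_i = -47293/729000 m ≈ -0.064874 m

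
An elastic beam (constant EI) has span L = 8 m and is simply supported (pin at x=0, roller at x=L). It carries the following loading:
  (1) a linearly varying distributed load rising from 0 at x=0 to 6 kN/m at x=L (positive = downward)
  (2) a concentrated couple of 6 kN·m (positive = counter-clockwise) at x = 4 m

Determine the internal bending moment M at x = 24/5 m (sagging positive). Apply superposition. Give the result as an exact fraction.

M(24/5) = 2772/125 kN·m

Load 1 — triangular load w₀=6 kN/m (0→w₀ over full span):
  M_1 = w₀Lx/6 - w₀x³/(6L) = 6·8·(24/5)/6 - 6·(24/5)³/(6·8) = 3072/125 kN·m
Load 2 — applied couple M₀=6 kN·m at a=4 m (b=L-a=4):
  M_2 = M₀x/L - M₀  [x>a] = 6·(24/5)/8 - 6 = -12/5 kN·m
Superposition: M = Σ M_i = 2772/125 kN·m ≈ 22.176000 kN·m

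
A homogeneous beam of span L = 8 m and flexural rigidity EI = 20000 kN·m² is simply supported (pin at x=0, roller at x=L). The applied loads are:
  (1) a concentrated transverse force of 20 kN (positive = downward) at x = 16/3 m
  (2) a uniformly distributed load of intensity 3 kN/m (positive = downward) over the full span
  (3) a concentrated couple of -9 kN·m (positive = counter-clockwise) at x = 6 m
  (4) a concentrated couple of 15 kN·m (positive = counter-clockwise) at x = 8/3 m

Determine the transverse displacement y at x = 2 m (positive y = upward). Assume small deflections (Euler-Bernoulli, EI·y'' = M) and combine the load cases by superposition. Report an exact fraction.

y(2) = -32027/3240000 m

Load 1 — point force P=20 kN at a=16/3 m (b=L-a=8/3):
  y_1 = -Pbx(L²-b²-x²)/(6LEI)  [x≤a] = -20·(8/3)·2·(8²-(8/3)²-2²)/(6·8·20000) = -119/20250 m
Load 2 — uniform load w=3 kN/m over full span:
  y_2 = -wx(L³-2Lx²+x³)/(24EI) = -3·2·(8³-2·8·2²+2³)/(24·20000) = -57/10000 m
Load 3 — applied couple M₀=-9 kN·m at a=6 m (b=L-a=2):
  y_3 = (M₀x³/(6L)+C₁x)/EI  [x≤a] with C₁=M₀(3b²-L²)/(6L)=39/4 = ((-9)·2³/(6·8)+(39/4)·2)/20000 = 9/10000 m
Load 4 — applied couple M₀=15 kN·m at a=8/3 m (b=L-a=16/3):
  y_4 = (M₀x³/(6L)+C₁x)/EI  [x≤a] with C₁=M₀(3b²-L²)/(6L)=20/3 = (15·2³/(6·8)+(20/3)·2)/20000 = 19/24000 m
Superposition: y = Σ y_i = -32027/3240000 m ≈ -0.009885 m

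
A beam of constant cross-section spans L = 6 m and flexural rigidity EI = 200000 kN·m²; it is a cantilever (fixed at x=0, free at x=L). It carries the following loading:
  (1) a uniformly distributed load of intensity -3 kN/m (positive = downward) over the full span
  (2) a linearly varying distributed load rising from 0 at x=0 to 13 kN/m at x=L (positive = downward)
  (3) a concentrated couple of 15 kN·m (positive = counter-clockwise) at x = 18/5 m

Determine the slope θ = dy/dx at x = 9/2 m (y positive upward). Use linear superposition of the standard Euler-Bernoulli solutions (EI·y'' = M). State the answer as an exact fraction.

Load 1 — uniform load w=-3 kN/m over full span:
  θ_1 = -wx(x²-3Lx+3L²)/(6EI) = -(-3)·(9/2)·((9/2)²-3·6·(9/2)+3·6²)/(6·200000) = 1701/3200000 rad
Load 2 — triangular load w₀=13 kN/m (0→w₀ over full span):
  θ_2 = (w₀Lx²/4-w₀L²x/3-w₀x⁴/(24L))/EI = (13·6·(9/2)²/4-13·6²·(9/2)/3-13·(9/2)⁴/(24·6))/200000 = -88101/51200000 rad
Load 3 — applied couple M₀=15 kN·m at a=18/5 m (b=L-a=12/5):
  θ_3 = M₀a/EI  [x>a] = 15·(18/5)/200000 = 27/100000 rad
Superposition: θ = Σ θ_i = -47061/51200000 rad ≈ -0.000919 rad

θ(9/2) = -47061/51200000 rad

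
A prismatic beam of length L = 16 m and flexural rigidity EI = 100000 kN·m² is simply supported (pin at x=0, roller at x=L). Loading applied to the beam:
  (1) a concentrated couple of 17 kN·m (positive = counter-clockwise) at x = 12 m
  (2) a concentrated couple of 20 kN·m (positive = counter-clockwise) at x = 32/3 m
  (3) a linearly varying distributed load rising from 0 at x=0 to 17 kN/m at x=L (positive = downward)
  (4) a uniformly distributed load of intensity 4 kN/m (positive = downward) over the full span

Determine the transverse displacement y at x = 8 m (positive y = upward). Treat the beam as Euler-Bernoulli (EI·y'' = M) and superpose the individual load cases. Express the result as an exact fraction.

Load 1 — applied couple M₀=17 kN·m at a=12 m (b=L-a=4):
  y_1 = (M₀x³/(6L)+C₁x)/EI  [x≤a] with C₁=M₀(3b²-L²)/(6L)=-221/6 = (17·8³/(6·16)+(-221/6)·8)/100000 = -51/25000 m
Load 2 — applied couple M₀=20 kN·m at a=32/3 m (b=L-a=16/3):
  y_2 = (M₀x³/(6L)+C₁x)/EI  [x≤a] with C₁=M₀(3b²-L²)/(6L)=-320/9 = (20·8³/(6·16)+(-320/9)·8)/100000 = -2/1125 m
Load 3 — triangular load w₀=17 kN/m (0→w₀ over full span):
  y_3 = -w₀x(7L⁴-10L²x²+3x⁴)/(360LEI) = -17·8·(7·16⁴-10·16²·8²+3·8⁴)/(360·16·100000) = -136/1875 m
Load 4 — uniform load w=4 kN/m over full span:
  y_4 = -wx(L³-2Lx²+x³)/(24EI) = -4·8·(16³-2·16·8²+8³)/(24·100000) = -64/1875 m
Superposition: y = Σ y_i = -24859/225000 m ≈ -0.110484 m

y(8) = -24859/225000 m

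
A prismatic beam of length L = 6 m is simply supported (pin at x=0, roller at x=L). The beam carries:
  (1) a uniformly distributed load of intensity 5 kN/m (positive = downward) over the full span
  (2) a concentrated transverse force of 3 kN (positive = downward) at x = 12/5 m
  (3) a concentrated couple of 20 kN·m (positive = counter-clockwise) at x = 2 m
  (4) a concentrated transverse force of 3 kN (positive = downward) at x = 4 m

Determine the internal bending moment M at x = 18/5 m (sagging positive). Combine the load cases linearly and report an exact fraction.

M(18/5) = 502/25 kN·m

Load 1 — uniform load w=5 kN/m over full span:
  M_1 = wx(L-x)/2 = 5·(18/5)·(6-(18/5))/2 = 108/5 kN·m
Load 2 — point force P=3 kN at a=12/5 m (b=L-a=18/5):
  M_2 = Pa(L-x)/L  [x>a] = 3·(12/5)·(6-(18/5))/6 = 72/25 kN·m
Load 3 — applied couple M₀=20 kN·m at a=2 m (b=L-a=4):
  M_3 = M₀x/L - M₀  [x>a] = 20·(18/5)/6 - 20 = -8 kN·m
Load 4 — point force P=3 kN at a=4 m (b=L-a=2):
  M_4 = Pbx/L  [x≤a] = 3·2·(18/5)/6 = 18/5 kN·m
Superposition: M = Σ M_i = 502/25 kN·m ≈ 20.080000 kN·m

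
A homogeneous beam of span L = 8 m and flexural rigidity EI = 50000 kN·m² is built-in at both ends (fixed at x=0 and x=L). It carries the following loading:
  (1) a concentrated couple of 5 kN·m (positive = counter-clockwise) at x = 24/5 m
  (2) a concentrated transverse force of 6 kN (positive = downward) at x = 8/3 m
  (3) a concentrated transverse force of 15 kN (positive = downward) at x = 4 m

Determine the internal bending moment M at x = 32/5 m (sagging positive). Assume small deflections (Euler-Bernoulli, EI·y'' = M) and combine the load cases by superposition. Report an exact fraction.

M(32/5) = -368/75 kN·m

Load 1 — applied couple M₀=5 kN·m at a=24/5 m (b=L-a=16/5):
  M_1 = R_Ax - M_A - M₀  [x>a] with R_A=9/10, M_A=8/5 = (9/10)·(32/5) - (8/5) - 5 = -21/25 kN·m
Load 2 — point force P=6 kN at a=8/3 m (b=L-a=16/3):
  M_2 = Pa²(a+3b)(L-x)/L³ - Pa²b/L²  [x>a] = 6·(8/3)²·((8/3)+3·(16/3))·(8-(32/5))/8³ - 6·(8/3)²·(16/3)/8² = -16/15 kN·m
Load 3 — point force P=15 kN at a=4 m (b=L-a=4):
  M_3 = Pa²(a+3b)(L-x)/L³ - Pa²b/L²  [x>a] = 15·4²·(4+3·4)·(8-(32/5))/8³ - 15·4²·4/8² = -3 kN·m
Superposition: M = Σ M_i = -368/75 kN·m ≈ -4.906667 kN·m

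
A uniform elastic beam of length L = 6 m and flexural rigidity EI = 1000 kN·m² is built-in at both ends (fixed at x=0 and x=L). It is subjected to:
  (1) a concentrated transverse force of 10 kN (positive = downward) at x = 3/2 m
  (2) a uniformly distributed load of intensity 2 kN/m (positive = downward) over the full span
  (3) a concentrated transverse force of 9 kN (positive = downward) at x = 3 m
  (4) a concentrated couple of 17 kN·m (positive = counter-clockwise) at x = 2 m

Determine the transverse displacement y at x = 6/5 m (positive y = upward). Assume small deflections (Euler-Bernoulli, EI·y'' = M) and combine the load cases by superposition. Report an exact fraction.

y(6/5) = -44429/5000000 m

Load 1 — point force P=10 kN at a=3/2 m (b=L-a=9/2):
  y_1 = -Pb²x²(3aL-(3a+b)x)/(6L³EI)  [x≤a] = -10·(9/2)²·(6/5)²·(3·(3/2)·6-(3·(3/2)+(9/2))·(6/5))/(6·6³·1000) = -729/200000 m
Load 2 — uniform load w=2 kN/m over full span:
  y_2 = -wx²(L-x)²/(24EI) = -2·(6/5)²·(6-(6/5))²/(24·1000) = -216/78125 m
Load 3 — point force P=9 kN at a=3 m (b=L-a=3):
  y_3 = -Pb²x²(3aL-(3a+b)x)/(6L³EI)  [x≤a] = -9·3²·(6/5)²·(3·3·6-(3·3+3)·(6/5))/(6·6³·1000) = -891/250000 m
Load 4 — applied couple M₀=17 kN·m at a=2 m (b=L-a=4):
  y_4 = (R_Ax³/6 - M_Ax²/2)/EI  [x≤a] with R_A=34/9, M_A=0 = ((34/9)·(6/5)³/6 - 0·(6/5)²/2)/1000 = 17/15625 m
Superposition: y = Σ y_i = -44429/5000000 m ≈ -0.008886 m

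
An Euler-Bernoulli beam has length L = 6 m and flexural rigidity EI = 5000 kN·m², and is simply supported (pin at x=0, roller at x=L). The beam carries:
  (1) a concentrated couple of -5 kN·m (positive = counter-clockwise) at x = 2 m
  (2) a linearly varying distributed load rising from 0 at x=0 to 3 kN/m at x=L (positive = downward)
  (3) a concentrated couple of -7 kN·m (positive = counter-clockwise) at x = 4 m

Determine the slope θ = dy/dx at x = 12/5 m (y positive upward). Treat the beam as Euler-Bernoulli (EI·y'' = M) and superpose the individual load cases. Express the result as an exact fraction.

Load 1 — applied couple M₀=-5 kN·m at a=2 m (b=L-a=4):
  θ_1 = (M₀x²/(2L)-M₀(x-a)+C₁)/EI  [x>a] with C₁=M₀(3b²-L²)/(6L)=-5/3 = ((-5)·(12/5)²/(2·6)-(-5)·((12/5)-2)+(-5/3))/5000 = -31/75000 rad
Load 2 — triangular load w₀=3 kN/m (0→w₀ over full span):
  θ_2 = -w₀(7L⁴-30L²x²+15x⁴)/(360LEI) = -3·(7·6⁴-30·6²·(12/5)²+15·(12/5)⁴)/(360·6·5000) = -2907/3125000 rad
Load 3 — applied couple M₀=-7 kN·m at a=4 m (b=L-a=2):
  θ_3 = (M₀x²/(2L)+C₁)/EI  [x≤a] with C₁=M₀(3b²-L²)/(6L)=14/3 = ((-7)·(12/5)²/(2·6)+(14/3))/5000 = 49/187500 rad
Superposition: θ = Σ θ_i = -1691/1562500 rad ≈ -0.001082 rad

θ(12/5) = -1691/1562500 rad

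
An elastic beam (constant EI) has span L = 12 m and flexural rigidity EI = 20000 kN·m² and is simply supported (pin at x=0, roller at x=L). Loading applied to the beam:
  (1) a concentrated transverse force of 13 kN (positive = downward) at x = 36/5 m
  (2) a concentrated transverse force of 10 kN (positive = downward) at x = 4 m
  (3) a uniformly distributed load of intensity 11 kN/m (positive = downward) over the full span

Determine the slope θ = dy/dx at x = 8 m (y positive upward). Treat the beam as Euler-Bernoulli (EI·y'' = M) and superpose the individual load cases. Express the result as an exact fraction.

θ(8) = 16987/703125 rad

Load 1 — point force P=13 kN at a=36/5 m (b=L-a=24/5):
  θ_1 = -Pa(2L²-6Lx+3x²+a²)/(6LEI)  [x>a] = -13·(36/5)·(2·12²-6·12·8+3·8²+(36/5)²)/(6·12·20000) = 897/312500 rad
Load 2 — point force P=10 kN at a=4 m (b=L-a=8):
  θ_2 = -Pa(2L²-6Lx+3x²+a²)/(6LEI)  [x>a] = -10·4·(2·12²-6·12·8+3·8²+4²)/(6·12·20000) = 1/450 rad
Load 3 — uniform load w=11 kN/m over full span:
  θ_3 = -w(L³-6Lx²+4x³)/(24EI) = -11·(12³-6·12·8²+4·8³)/(24·20000) = 143/7500 rad
Superposition: θ = Σ θ_i = 16987/703125 rad ≈ 0.024159 rad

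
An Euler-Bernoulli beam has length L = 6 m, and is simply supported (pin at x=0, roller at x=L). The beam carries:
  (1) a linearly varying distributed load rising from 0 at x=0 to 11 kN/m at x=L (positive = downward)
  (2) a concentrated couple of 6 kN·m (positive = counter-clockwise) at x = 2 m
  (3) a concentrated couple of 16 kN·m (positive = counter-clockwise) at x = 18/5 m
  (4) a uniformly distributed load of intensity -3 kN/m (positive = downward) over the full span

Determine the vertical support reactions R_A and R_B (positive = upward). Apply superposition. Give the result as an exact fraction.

R_A = 17/3 kN, R_B = 28/3 kN

Load 1 — triangular load w₀=11 kN/m (0→w₀ over full span):
  R_A = w₀L/6 = 11·6/6 = 11 kN
  R_B = w₀L/3 = 11·6/3 = 22 kN
Load 2 — applied couple M₀=6 kN·m at a=2 m (b=L-a=4):
  R_A = M₀/L = 6/6 = 1 kN
  R_B = -M₀/L = -6/6 = -1 kN
Load 3 — applied couple M₀=16 kN·m at a=18/5 m (b=L-a=12/5):
  R_A = M₀/L = 16/6 = 8/3 kN
  R_B = -M₀/L = -16/6 = -8/3 kN
Load 4 — uniform load w=-3 kN/m over full span:
  R_A = wL/2 = (-3)·6/2 = -9 kN
  R_B = wL/2 = (-3)·6/2 = -9 kN
Superposition: R_A = 17/3 kN, R_B = 28/3 kN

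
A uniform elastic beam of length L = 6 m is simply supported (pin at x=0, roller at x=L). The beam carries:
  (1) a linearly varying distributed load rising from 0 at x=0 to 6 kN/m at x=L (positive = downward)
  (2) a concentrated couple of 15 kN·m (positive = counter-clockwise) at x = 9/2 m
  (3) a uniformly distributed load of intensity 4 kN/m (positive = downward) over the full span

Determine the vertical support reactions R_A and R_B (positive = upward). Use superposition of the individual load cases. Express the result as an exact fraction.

R_A = 41/2 kN, R_B = 43/2 kN

Load 1 — triangular load w₀=6 kN/m (0→w₀ over full span):
  R_A = w₀L/6 = 6·6/6 = 6 kN
  R_B = w₀L/3 = 6·6/3 = 12 kN
Load 2 — applied couple M₀=15 kN·m at a=9/2 m (b=L-a=3/2):
  R_A = M₀/L = 15/6 = 5/2 kN
  R_B = -M₀/L = -15/6 = -5/2 kN
Load 3 — uniform load w=4 kN/m over full span:
  R_A = wL/2 = 4·6/2 = 12 kN
  R_B = wL/2 = 4·6/2 = 12 kN
Superposition: R_A = 41/2 kN, R_B = 43/2 kN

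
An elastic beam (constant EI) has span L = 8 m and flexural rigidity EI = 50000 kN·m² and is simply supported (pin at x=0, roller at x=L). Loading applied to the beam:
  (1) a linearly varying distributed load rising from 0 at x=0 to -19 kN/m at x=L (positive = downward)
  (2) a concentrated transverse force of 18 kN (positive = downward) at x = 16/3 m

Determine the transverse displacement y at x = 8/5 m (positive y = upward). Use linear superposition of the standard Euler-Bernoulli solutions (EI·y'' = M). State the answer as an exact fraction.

y(8/5) = 1745824/439453125 m

Load 1 — triangular load w₀=-19 kN/m (0→w₀ over full span):
  y_1 = -w₀x(7L⁴-10L²x²+3x⁴)/(360LEI) = -(-19)·(8/5)·(7·8⁴-10·8²·(8/5)²+3·(8/5)⁴)/(360·8·50000) = 836608/146484375 m
Load 2 — point force P=18 kN at a=16/3 m (b=L-a=8/3):
  y_2 = -Pbx(L²-b²-x²)/(6LEI)  [x≤a] = -18·(8/3)·(8/5)·(8²-(8/3)²-(8/5)²)/(6·8·50000) = -6112/3515625 m
Superposition: y = Σ y_i = 1745824/439453125 m ≈ 0.003973 m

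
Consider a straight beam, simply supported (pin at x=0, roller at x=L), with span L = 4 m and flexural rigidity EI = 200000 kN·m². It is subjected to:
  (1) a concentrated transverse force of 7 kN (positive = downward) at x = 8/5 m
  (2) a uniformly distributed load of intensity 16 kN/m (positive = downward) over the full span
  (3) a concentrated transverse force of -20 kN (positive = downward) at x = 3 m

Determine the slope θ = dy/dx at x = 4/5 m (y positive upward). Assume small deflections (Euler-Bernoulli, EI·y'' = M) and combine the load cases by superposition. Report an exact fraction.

θ(4/5) = -7179/50000000 rad

Load 1 — point force P=7 kN at a=8/5 m (b=L-a=12/5):
  θ_1 = -Pb(L²-b²-3x²)/(6LEI)  [x≤a] = -7·(12/5)·(4²-(12/5)²-3·(4/5)²)/(6·4·200000) = -91/3125000 rad
Load 2 — uniform load w=16 kN/m over full span:
  θ_2 = -w(L³-6Lx²+4x³)/(24EI) = -16·(4³-6·4·(4/5)²+4·(4/5)³)/(24·200000) = -66/390625 rad
Load 3 — point force P=-20 kN at a=3 m (b=L-a=1):
  θ_3 = -Pb(L²-b²-3x²)/(6LEI)  [x≤a] = -(-20)·1·(4²-1²-3·(4/5)²)/(6·4·200000) = 109/2000000 rad
Superposition: θ = Σ θ_i = -7179/50000000 rad ≈ -0.000144 rad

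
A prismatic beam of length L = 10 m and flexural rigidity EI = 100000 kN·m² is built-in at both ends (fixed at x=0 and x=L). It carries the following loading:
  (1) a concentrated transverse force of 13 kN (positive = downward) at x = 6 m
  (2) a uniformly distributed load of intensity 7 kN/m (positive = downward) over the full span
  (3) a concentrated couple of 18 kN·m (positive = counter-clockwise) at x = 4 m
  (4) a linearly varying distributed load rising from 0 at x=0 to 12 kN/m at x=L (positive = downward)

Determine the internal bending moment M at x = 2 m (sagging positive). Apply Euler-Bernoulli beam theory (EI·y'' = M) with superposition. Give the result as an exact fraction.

Load 1 — point force P=13 kN at a=6 m (b=L-a=4):
  M_1 = Pb²(3a+b)x/L³ - Pab²/L²  [x≤a] = 13·4²·(3·6+4)·2/10³ - 13·6·4²/10² = -416/125 kN·m
Load 2 — uniform load w=7 kN/m over full span:
  M_2 = wLx/2 - wL²/12 - wx²/2 = 7·10·2/2 - 7·10²/12 - 7·2²/2 = -7/3 kN·m
Load 3 — applied couple M₀=18 kN·m at a=4 m (b=L-a=6):
  M_3 = R_Ax - M_A  [x≤a] with R_A=324/125, M_A=54/25 = (324/125)·2 - (54/25) = 378/125 kN·m
Load 4 — triangular load w₀=12 kN/m (0→w₀ over full span):
  M_4 = 3w₀Lx/20 - w₀L²/30 - w₀x³/(6L) = 3·12·10·2/20 - 12·10²/30 - 12·2³/(6·10) = -28/5 kN·m
Superposition: M = Σ M_i = -3089/375 kN·m ≈ -8.237333 kN·m

M(2) = -3089/375 kN·m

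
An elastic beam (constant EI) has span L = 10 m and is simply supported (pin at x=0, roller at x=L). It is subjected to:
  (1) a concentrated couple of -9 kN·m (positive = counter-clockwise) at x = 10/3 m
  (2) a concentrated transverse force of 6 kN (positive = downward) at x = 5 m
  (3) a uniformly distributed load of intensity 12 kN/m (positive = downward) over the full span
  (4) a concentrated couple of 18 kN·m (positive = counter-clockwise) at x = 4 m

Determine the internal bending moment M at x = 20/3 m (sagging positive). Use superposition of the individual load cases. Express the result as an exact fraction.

M(20/3) = 421/3 kN·m

Load 1 — applied couple M₀=-9 kN·m at a=10/3 m (b=L-a=20/3):
  M_1 = M₀x/L - M₀  [x>a] = (-9)·(20/3)/10 - (-9) = 3 kN·m
Load 2 — point force P=6 kN at a=5 m (b=L-a=5):
  M_2 = Pa(L-x)/L  [x>a] = 6·5·(10-(20/3))/10 = 10 kN·m
Load 3 — uniform load w=12 kN/m over full span:
  M_3 = wx(L-x)/2 = 12·(20/3)·(10-(20/3))/2 = 400/3 kN·m
Load 4 — applied couple M₀=18 kN·m at a=4 m (b=L-a=6):
  M_4 = M₀x/L - M₀  [x>a] = 18·(20/3)/10 - 18 = -6 kN·m
Superposition: M = Σ M_i = 421/3 kN·m ≈ 140.333333 kN·m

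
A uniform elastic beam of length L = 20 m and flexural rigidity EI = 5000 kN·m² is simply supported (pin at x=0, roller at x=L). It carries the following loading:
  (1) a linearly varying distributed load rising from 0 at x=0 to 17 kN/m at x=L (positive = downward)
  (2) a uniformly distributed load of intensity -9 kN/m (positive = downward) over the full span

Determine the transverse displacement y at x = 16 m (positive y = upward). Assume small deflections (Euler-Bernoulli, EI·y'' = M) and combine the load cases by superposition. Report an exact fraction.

y(16) = 256/15625 m

Load 1 — triangular load w₀=17 kN/m (0→w₀ over full span):
  y_1 = -w₀x(7L⁴-10L²x²+3x⁴)/(360LEI) = -17·16·(7·20⁴-10·20²·16²+3·16⁴)/(360·20·5000) = -34544/15625 m
Load 2 — uniform load w=-9 kN/m over full span:
  y_2 = -wx(L³-2Lx²+x³)/(24EI) = -(-9)·16·(20³-2·20·16²+16³)/(24·5000) = 1392/625 m
Superposition: y = Σ y_i = 256/15625 m ≈ 0.016384 m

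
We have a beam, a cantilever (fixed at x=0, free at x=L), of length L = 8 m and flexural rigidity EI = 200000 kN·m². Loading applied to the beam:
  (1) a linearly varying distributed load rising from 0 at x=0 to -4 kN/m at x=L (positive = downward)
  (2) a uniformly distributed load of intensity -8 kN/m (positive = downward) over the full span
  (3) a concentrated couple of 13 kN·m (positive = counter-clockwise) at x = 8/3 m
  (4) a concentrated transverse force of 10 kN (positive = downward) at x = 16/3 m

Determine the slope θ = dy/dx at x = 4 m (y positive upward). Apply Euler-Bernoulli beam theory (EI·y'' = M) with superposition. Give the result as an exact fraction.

θ(4) = 269/75000 rad

Load 1 — triangular load w₀=-4 kN/m (0→w₀ over full span):
  θ_1 = (w₀Lx²/4-w₀L²x/3-w₀x⁴/(24L))/EI = ((-4)·8·4²/4-(-4)·8²·4/3-(-4)·4⁴/(24·8))/200000 = 41/37500 rad
Load 2 — uniform load w=-8 kN/m over full span:
  θ_2 = -wx(x²-3Lx+3L²)/(6EI) = -(-8)·4·(4²-3·8·4+3·8²)/(6·200000) = 28/9375 rad
Load 3 — applied couple M₀=13 kN·m at a=8/3 m (b=L-a=16/3):
  θ_3 = M₀a/EI  [x>a] = 13·(8/3)/200000 = 13/75000 rad
Load 4 — point force P=10 kN at a=16/3 m (b=L-a=8/3):
  θ_4 = -Px(2a-x)/(2EI)  [x≤a] = -10·4·(2·(16/3)-4)/(2·200000) = -1/1500 rad
Superposition: θ = Σ θ_i = 269/75000 rad ≈ 0.003587 rad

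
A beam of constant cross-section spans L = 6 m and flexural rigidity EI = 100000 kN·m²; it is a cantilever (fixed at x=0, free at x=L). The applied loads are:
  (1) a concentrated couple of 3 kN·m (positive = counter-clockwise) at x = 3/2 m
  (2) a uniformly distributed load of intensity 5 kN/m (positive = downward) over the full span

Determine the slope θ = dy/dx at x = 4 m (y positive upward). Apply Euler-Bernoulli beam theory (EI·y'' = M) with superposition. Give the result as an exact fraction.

Load 1 — applied couple M₀=3 kN·m at a=3/2 m (b=L-a=9/2):
  θ_1 = M₀a/EI  [x>a] = 3·(3/2)/100000 = 9/200000 rad
Load 2 — uniform load w=5 kN/m over full span:
  θ_2 = -wx(x²-3Lx+3L²)/(6EI) = -5·4·(4²-3·6·4+3·6²)/(6·100000) = -13/7500 rad
Superposition: θ = Σ θ_i = -1013/600000 rad ≈ -0.001688 rad

θ(4) = -1013/600000 rad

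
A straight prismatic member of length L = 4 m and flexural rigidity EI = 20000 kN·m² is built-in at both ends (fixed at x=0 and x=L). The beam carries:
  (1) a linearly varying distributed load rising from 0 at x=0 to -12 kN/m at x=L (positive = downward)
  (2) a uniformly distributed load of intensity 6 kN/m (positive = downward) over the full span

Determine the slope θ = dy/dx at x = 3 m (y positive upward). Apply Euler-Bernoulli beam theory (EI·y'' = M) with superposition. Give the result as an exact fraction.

Load 1 — triangular load w₀=-12 kN/m (0→w₀ over full span):
  θ_1 = -w₀(2x(L-x)(L-2x)(x+2L)+x²(L-x)²)/(120LEI) = -(-12)·(2·3·(4-3)·(4-2·3)·(3+2·4)+3²·(4-3)²)/(120·4·20000) = -123/800000 rad
Load 2 — uniform load w=6 kN/m over full span:
  θ_2 = -wx(L-x)(L-2x)/(12EI) = -6·3·(4-3)·(4-2·3)/(12·20000) = 3/20000 rad
Superposition: θ = Σ θ_i = -3/800000 rad ≈ -0.000004 rad

θ(3) = -3/800000 rad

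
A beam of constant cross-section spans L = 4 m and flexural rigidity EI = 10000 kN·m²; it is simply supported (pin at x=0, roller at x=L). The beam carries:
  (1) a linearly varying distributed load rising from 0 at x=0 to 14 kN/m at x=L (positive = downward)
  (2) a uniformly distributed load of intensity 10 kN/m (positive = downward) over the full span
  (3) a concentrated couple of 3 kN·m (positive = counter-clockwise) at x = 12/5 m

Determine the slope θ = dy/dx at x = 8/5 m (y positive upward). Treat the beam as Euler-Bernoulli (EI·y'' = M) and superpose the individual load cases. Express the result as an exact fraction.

θ(8/5) = -40513/28125000 rad

Load 1 — triangular load w₀=14 kN/m (0→w₀ over full span):
  θ_1 = -w₀(7L⁴-30L²x²+15x⁴)/(360LEI) = -14·(7·4⁴-30·4²·(8/5)²+15·(8/5)⁴)/(360·4·10000) = -2261/3515625 rad
Load 2 — uniform load w=10 kN/m over full span:
  θ_2 = -w(L³-6Lx²+4x³)/(24EI) = -10·(4³-6·4·(8/5)²+4·(8/5)³)/(24·10000) = -37/46875 rad
Load 3 — applied couple M₀=3 kN·m at a=12/5 m (b=L-a=8/5):
  θ_3 = (M₀x²/(2L)+C₁)/EI  [x≤a] with C₁=M₀(3b²-L²)/(6L)=-26/25 = (3·(8/5)²/(2·4)+(-26/25))/10000 = -1/125000 rad
Superposition: θ = Σ θ_i = -40513/28125000 rad ≈ -0.001440 rad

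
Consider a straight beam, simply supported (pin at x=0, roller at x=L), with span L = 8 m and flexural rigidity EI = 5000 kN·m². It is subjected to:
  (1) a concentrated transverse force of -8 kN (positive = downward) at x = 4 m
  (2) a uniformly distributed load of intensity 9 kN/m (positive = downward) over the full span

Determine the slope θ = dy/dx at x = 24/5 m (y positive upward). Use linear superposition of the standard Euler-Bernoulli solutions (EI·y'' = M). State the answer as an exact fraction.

θ(24/5) = 708/78125 rad

Load 1 — point force P=-8 kN at a=4 m (b=L-a=4):
  θ_1 = -Pa(2L²-6Lx+3x²+a²)/(6LEI)  [x>a] = -(-8)·4·(2·8²-6·8·(24/5)+3·(24/5)²+4²)/(6·8·5000) = -36/15625 rad
Load 2 — uniform load w=9 kN/m over full span:
  θ_2 = -w(L³-6Lx²+4x³)/(24EI) = -9·(8³-6·8·(24/5)²+4·(24/5)³)/(24·5000) = 888/78125 rad
Superposition: θ = Σ θ_i = 708/78125 rad ≈ 0.009062 rad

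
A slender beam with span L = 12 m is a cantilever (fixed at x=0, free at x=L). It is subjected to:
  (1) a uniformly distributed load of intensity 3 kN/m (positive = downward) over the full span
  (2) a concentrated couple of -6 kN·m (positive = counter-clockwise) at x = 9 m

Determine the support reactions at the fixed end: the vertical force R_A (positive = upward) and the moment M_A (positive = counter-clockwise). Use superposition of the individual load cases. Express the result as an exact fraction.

Load 1 — uniform load w=3 kN/m over full span:
  R_A = wL = 3·12 = 36 kN
  M_A = wL²/2 = 3·12²/2 = 216 kN·m
Load 2 — applied couple M₀=-6 kN·m at a=9 m (b=L-a=3):
  R_A = 0 kN
  M_A = -M₀ = -(-6) = 6 kN·m
Superposition: R_A = 36 kN, M_A = 222 kN·m

R_A = 36 kN, M_A = 222 kN·m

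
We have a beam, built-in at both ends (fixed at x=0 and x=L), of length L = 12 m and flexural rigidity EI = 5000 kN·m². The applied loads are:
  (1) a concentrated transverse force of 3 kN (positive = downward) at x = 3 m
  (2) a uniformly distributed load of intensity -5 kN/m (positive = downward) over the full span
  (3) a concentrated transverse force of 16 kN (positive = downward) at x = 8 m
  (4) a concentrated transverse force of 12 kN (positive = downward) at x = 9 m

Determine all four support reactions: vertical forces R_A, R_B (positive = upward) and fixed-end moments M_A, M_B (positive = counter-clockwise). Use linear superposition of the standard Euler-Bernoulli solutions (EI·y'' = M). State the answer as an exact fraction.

Load 1 — point force P=3 kN at a=3 m (b=L-a=9):
  R_A = Pb²(3a+b)/L³ = 3·9²·(3·3+9)/12³ = 81/32 kN
  M_A = Pab²/L² = 3·3·9²/12² = 81/16 kN·m
  R_B = Pa²(a+3b)/L³ = 3·3²·(3+3·9)/12³ = 15/32 kN
  M_B = -Pa²b/L² = -3·3²·9/12² = -27/16 kN·m
Load 2 — uniform load w=-5 kN/m over full span:
  R_A = wL/2 = (-5)·12/2 = -30 kN
  M_A = wL²/12 = (-5)·12²/12 = -60 kN·m
  R_B = wL/2 = (-5)·12/2 = -30 kN
  M_B = -wL²/12 = -(-5)·12²/12 = 60 kN·m
Load 3 — point force P=16 kN at a=8 m (b=L-a=4):
  R_A = Pb²(3a+b)/L³ = 16·4²·(3·8+4)/12³ = 112/27 kN
  M_A = Pab²/L² = 16·8·4²/12² = 128/9 kN·m
  R_B = Pa²(a+3b)/L³ = 16·8²·(8+3·4)/12³ = 320/27 kN
  M_B = -Pa²b/L² = -16·8²·4/12² = -256/9 kN·m
Load 4 — point force P=12 kN at a=9 m (b=L-a=3):
  R_A = Pb²(3a+b)/L³ = 12·3²·(3·9+3)/12³ = 15/8 kN
  M_A = Pab²/L² = 12·9·3²/12² = 27/4 kN·m
  R_B = Pa²(a+3b)/L³ = 12·9²·(9+3·3)/12³ = 81/8 kN
  M_B = -Pa²b/L² = -12·9²·3/12² = -81/4 kN·m
Superposition: R_A = -18529/864 kN, M_A = -4891/144 kN·m, R_B = -6527/864 kN, M_B = 1385/144 kN·m

R_A = -18529/864 kN, M_A = -4891/144 kN·m, R_B = -6527/864 kN, M_B = 1385/144 kN·m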